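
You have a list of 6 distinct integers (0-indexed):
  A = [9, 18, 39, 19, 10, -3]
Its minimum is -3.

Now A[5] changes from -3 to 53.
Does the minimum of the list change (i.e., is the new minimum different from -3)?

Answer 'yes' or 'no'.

Answer: yes

Derivation:
Old min = -3
Change: A[5] -3 -> 53
Changed element was the min; new min must be rechecked.
New min = 9; changed? yes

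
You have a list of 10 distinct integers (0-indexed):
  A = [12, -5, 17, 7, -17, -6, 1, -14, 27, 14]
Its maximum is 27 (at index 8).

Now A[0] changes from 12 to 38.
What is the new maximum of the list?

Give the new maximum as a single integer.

Answer: 38

Derivation:
Old max = 27 (at index 8)
Change: A[0] 12 -> 38
Changed element was NOT the old max.
  New max = max(old_max, new_val) = max(27, 38) = 38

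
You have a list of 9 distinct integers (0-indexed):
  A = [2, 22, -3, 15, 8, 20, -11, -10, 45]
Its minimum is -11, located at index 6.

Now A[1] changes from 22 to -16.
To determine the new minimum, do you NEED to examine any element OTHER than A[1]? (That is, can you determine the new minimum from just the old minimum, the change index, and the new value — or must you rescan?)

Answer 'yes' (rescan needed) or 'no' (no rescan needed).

Old min = -11 at index 6
Change at index 1: 22 -> -16
Index 1 was NOT the min. New min = min(-11, -16). No rescan of other elements needed.
Needs rescan: no

Answer: no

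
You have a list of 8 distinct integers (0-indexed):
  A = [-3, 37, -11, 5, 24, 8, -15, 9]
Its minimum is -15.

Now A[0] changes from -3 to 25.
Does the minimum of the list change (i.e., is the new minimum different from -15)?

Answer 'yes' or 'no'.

Answer: no

Derivation:
Old min = -15
Change: A[0] -3 -> 25
Changed element was NOT the min; min changes only if 25 < -15.
New min = -15; changed? no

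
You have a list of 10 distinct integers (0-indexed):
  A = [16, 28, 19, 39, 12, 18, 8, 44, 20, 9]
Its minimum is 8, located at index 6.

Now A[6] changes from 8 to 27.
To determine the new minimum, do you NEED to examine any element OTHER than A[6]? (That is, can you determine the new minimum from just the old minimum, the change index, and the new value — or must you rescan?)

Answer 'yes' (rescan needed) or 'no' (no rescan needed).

Old min = 8 at index 6
Change at index 6: 8 -> 27
Index 6 WAS the min and new value 27 > old min 8. Must rescan other elements to find the new min.
Needs rescan: yes

Answer: yes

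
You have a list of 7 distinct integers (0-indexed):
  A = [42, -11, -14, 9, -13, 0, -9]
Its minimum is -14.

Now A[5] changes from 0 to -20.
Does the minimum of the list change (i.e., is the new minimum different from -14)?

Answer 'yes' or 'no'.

Old min = -14
Change: A[5] 0 -> -20
Changed element was NOT the min; min changes only if -20 < -14.
New min = -20; changed? yes

Answer: yes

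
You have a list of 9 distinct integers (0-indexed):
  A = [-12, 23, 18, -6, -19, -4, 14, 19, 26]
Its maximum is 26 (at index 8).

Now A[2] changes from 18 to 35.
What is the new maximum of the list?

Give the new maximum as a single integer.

Answer: 35

Derivation:
Old max = 26 (at index 8)
Change: A[2] 18 -> 35
Changed element was NOT the old max.
  New max = max(old_max, new_val) = max(26, 35) = 35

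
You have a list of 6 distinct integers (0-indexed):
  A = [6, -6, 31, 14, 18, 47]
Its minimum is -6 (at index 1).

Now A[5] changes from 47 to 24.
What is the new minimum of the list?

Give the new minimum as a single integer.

Old min = -6 (at index 1)
Change: A[5] 47 -> 24
Changed element was NOT the old min.
  New min = min(old_min, new_val) = min(-6, 24) = -6

Answer: -6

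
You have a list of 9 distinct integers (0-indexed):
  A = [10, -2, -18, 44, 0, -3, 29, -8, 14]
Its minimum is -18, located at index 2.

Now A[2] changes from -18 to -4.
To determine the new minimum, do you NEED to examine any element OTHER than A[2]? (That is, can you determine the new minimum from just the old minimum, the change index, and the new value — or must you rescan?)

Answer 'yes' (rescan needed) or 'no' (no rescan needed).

Answer: yes

Derivation:
Old min = -18 at index 2
Change at index 2: -18 -> -4
Index 2 WAS the min and new value -4 > old min -18. Must rescan other elements to find the new min.
Needs rescan: yes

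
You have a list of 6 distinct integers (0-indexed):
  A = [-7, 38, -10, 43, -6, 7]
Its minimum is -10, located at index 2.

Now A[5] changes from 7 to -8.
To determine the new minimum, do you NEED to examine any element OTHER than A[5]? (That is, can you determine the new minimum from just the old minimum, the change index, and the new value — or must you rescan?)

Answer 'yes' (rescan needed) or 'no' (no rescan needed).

Answer: no

Derivation:
Old min = -10 at index 2
Change at index 5: 7 -> -8
Index 5 was NOT the min. New min = min(-10, -8). No rescan of other elements needed.
Needs rescan: no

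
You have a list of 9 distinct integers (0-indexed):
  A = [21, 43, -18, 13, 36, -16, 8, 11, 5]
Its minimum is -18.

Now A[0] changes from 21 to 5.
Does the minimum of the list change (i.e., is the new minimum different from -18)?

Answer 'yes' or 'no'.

Old min = -18
Change: A[0] 21 -> 5
Changed element was NOT the min; min changes only if 5 < -18.
New min = -18; changed? no

Answer: no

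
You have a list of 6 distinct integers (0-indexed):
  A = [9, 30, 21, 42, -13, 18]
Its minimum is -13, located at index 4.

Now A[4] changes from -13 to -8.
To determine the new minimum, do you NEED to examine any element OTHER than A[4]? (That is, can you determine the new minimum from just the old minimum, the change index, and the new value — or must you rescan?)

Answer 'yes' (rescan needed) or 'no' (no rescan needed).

Old min = -13 at index 4
Change at index 4: -13 -> -8
Index 4 WAS the min and new value -8 > old min -13. Must rescan other elements to find the new min.
Needs rescan: yes

Answer: yes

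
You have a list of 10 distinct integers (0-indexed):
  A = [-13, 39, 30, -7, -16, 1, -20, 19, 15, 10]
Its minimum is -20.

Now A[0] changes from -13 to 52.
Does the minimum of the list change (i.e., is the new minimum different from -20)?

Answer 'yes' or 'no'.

Old min = -20
Change: A[0] -13 -> 52
Changed element was NOT the min; min changes only if 52 < -20.
New min = -20; changed? no

Answer: no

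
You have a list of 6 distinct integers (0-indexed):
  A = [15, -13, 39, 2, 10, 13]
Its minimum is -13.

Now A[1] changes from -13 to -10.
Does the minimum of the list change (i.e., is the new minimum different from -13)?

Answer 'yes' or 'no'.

Answer: yes

Derivation:
Old min = -13
Change: A[1] -13 -> -10
Changed element was the min; new min must be rechecked.
New min = -10; changed? yes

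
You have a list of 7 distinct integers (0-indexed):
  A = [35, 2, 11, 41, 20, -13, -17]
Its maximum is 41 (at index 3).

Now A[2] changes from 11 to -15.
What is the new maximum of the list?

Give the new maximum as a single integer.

Answer: 41

Derivation:
Old max = 41 (at index 3)
Change: A[2] 11 -> -15
Changed element was NOT the old max.
  New max = max(old_max, new_val) = max(41, -15) = 41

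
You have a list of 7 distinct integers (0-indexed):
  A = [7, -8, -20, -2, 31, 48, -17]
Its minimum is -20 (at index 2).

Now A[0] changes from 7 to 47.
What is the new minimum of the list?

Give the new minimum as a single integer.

Old min = -20 (at index 2)
Change: A[0] 7 -> 47
Changed element was NOT the old min.
  New min = min(old_min, new_val) = min(-20, 47) = -20

Answer: -20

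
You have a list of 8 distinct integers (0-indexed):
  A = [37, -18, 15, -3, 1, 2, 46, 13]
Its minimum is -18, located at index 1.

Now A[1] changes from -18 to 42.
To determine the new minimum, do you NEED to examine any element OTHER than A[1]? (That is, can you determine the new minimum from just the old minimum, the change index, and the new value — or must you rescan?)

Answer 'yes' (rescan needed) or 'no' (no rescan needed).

Old min = -18 at index 1
Change at index 1: -18 -> 42
Index 1 WAS the min and new value 42 > old min -18. Must rescan other elements to find the new min.
Needs rescan: yes

Answer: yes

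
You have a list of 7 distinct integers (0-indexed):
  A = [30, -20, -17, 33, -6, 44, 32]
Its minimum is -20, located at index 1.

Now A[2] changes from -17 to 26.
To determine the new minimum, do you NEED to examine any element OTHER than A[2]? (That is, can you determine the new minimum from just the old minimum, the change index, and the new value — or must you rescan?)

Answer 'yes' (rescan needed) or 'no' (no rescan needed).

Answer: no

Derivation:
Old min = -20 at index 1
Change at index 2: -17 -> 26
Index 2 was NOT the min. New min = min(-20, 26). No rescan of other elements needed.
Needs rescan: no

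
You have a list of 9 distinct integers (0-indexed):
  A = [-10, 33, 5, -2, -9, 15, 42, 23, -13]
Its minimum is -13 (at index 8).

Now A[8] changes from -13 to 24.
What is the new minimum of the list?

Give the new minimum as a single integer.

Old min = -13 (at index 8)
Change: A[8] -13 -> 24
Changed element WAS the min. Need to check: is 24 still <= all others?
  Min of remaining elements: -10
  New min = min(24, -10) = -10

Answer: -10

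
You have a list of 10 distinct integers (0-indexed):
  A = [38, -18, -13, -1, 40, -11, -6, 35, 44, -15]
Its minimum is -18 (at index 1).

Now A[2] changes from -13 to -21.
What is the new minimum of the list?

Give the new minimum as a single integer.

Answer: -21

Derivation:
Old min = -18 (at index 1)
Change: A[2] -13 -> -21
Changed element was NOT the old min.
  New min = min(old_min, new_val) = min(-18, -21) = -21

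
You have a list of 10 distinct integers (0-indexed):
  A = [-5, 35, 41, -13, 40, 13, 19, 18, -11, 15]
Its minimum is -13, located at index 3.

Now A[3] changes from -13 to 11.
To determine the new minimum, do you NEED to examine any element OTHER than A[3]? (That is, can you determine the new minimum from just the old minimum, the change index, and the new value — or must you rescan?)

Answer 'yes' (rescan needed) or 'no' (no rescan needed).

Old min = -13 at index 3
Change at index 3: -13 -> 11
Index 3 WAS the min and new value 11 > old min -13. Must rescan other elements to find the new min.
Needs rescan: yes

Answer: yes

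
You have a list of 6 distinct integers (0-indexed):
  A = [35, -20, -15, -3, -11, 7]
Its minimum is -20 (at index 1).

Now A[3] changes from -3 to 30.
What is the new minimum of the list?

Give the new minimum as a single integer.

Old min = -20 (at index 1)
Change: A[3] -3 -> 30
Changed element was NOT the old min.
  New min = min(old_min, new_val) = min(-20, 30) = -20

Answer: -20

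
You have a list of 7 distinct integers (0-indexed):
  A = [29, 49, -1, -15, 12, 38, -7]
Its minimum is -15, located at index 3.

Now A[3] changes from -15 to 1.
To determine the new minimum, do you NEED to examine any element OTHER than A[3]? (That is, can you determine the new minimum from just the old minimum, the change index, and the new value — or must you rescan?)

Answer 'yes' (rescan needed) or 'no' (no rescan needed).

Answer: yes

Derivation:
Old min = -15 at index 3
Change at index 3: -15 -> 1
Index 3 WAS the min and new value 1 > old min -15. Must rescan other elements to find the new min.
Needs rescan: yes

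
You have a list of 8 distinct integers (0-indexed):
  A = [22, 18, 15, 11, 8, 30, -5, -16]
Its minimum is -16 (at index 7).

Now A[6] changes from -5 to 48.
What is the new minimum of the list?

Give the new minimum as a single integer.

Old min = -16 (at index 7)
Change: A[6] -5 -> 48
Changed element was NOT the old min.
  New min = min(old_min, new_val) = min(-16, 48) = -16

Answer: -16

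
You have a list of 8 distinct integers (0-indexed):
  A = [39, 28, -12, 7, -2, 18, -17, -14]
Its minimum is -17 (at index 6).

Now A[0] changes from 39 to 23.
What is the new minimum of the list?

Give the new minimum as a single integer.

Old min = -17 (at index 6)
Change: A[0] 39 -> 23
Changed element was NOT the old min.
  New min = min(old_min, new_val) = min(-17, 23) = -17

Answer: -17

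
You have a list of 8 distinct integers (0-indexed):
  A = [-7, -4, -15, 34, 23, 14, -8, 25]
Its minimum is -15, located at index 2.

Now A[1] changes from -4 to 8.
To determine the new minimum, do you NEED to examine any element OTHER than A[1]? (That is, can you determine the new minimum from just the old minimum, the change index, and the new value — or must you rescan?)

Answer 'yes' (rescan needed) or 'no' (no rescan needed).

Old min = -15 at index 2
Change at index 1: -4 -> 8
Index 1 was NOT the min. New min = min(-15, 8). No rescan of other elements needed.
Needs rescan: no

Answer: no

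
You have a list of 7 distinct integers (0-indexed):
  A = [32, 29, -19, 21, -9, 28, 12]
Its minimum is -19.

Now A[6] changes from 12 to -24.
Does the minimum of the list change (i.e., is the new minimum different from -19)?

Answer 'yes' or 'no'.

Old min = -19
Change: A[6] 12 -> -24
Changed element was NOT the min; min changes only if -24 < -19.
New min = -24; changed? yes

Answer: yes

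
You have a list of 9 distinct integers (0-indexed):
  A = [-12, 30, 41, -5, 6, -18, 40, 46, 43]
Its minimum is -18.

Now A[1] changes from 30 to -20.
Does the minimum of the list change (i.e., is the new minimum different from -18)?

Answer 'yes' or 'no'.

Answer: yes

Derivation:
Old min = -18
Change: A[1] 30 -> -20
Changed element was NOT the min; min changes only if -20 < -18.
New min = -20; changed? yes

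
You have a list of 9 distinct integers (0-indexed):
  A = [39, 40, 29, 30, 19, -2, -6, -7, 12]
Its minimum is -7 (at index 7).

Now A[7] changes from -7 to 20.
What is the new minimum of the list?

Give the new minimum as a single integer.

Old min = -7 (at index 7)
Change: A[7] -7 -> 20
Changed element WAS the min. Need to check: is 20 still <= all others?
  Min of remaining elements: -6
  New min = min(20, -6) = -6

Answer: -6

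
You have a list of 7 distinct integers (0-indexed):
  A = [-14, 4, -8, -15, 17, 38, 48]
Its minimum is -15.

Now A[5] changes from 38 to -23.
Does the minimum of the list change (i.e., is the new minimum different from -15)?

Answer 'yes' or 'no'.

Answer: yes

Derivation:
Old min = -15
Change: A[5] 38 -> -23
Changed element was NOT the min; min changes only if -23 < -15.
New min = -23; changed? yes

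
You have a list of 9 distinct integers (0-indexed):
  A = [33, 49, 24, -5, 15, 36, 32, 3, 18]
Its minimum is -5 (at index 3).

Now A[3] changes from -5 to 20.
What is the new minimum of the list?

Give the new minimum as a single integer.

Old min = -5 (at index 3)
Change: A[3] -5 -> 20
Changed element WAS the min. Need to check: is 20 still <= all others?
  Min of remaining elements: 3
  New min = min(20, 3) = 3

Answer: 3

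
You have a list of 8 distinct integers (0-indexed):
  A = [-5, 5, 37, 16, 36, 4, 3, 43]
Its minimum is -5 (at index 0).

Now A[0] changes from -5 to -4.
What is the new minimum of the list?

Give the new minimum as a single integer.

Old min = -5 (at index 0)
Change: A[0] -5 -> -4
Changed element WAS the min. Need to check: is -4 still <= all others?
  Min of remaining elements: 3
  New min = min(-4, 3) = -4

Answer: -4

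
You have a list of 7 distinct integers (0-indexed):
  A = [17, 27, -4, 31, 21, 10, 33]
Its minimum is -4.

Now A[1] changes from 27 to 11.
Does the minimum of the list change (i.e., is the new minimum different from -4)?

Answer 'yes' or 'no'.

Old min = -4
Change: A[1] 27 -> 11
Changed element was NOT the min; min changes only if 11 < -4.
New min = -4; changed? no

Answer: no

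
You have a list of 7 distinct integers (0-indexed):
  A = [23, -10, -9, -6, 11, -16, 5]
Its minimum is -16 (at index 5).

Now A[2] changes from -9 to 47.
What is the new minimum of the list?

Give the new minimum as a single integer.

Answer: -16

Derivation:
Old min = -16 (at index 5)
Change: A[2] -9 -> 47
Changed element was NOT the old min.
  New min = min(old_min, new_val) = min(-16, 47) = -16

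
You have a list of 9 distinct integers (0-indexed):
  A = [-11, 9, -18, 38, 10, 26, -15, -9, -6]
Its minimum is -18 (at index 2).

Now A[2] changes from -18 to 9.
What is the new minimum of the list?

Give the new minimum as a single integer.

Old min = -18 (at index 2)
Change: A[2] -18 -> 9
Changed element WAS the min. Need to check: is 9 still <= all others?
  Min of remaining elements: -15
  New min = min(9, -15) = -15

Answer: -15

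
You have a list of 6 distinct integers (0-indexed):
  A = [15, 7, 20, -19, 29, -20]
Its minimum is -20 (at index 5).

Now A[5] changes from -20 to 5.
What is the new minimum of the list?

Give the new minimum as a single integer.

Old min = -20 (at index 5)
Change: A[5] -20 -> 5
Changed element WAS the min. Need to check: is 5 still <= all others?
  Min of remaining elements: -19
  New min = min(5, -19) = -19

Answer: -19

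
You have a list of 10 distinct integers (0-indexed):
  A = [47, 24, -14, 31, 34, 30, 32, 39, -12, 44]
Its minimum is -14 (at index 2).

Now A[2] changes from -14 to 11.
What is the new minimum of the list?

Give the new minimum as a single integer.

Answer: -12

Derivation:
Old min = -14 (at index 2)
Change: A[2] -14 -> 11
Changed element WAS the min. Need to check: is 11 still <= all others?
  Min of remaining elements: -12
  New min = min(11, -12) = -12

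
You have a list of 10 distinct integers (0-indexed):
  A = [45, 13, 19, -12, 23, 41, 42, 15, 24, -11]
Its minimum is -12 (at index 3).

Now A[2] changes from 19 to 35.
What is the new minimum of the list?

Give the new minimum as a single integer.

Answer: -12

Derivation:
Old min = -12 (at index 3)
Change: A[2] 19 -> 35
Changed element was NOT the old min.
  New min = min(old_min, new_val) = min(-12, 35) = -12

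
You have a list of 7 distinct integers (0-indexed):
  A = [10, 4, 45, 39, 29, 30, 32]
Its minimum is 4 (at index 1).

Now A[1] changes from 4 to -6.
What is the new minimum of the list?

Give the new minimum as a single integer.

Answer: -6

Derivation:
Old min = 4 (at index 1)
Change: A[1] 4 -> -6
Changed element WAS the min. Need to check: is -6 still <= all others?
  Min of remaining elements: 10
  New min = min(-6, 10) = -6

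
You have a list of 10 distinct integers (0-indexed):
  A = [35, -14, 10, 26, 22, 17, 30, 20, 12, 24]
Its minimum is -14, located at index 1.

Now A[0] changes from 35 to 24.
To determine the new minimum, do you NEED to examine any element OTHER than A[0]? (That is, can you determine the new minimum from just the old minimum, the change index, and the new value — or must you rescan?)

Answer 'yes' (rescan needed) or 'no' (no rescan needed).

Old min = -14 at index 1
Change at index 0: 35 -> 24
Index 0 was NOT the min. New min = min(-14, 24). No rescan of other elements needed.
Needs rescan: no

Answer: no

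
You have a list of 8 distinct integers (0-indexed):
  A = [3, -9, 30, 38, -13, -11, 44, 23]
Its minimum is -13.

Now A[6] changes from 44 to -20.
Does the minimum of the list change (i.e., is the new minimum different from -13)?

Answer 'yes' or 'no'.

Old min = -13
Change: A[6] 44 -> -20
Changed element was NOT the min; min changes only if -20 < -13.
New min = -20; changed? yes

Answer: yes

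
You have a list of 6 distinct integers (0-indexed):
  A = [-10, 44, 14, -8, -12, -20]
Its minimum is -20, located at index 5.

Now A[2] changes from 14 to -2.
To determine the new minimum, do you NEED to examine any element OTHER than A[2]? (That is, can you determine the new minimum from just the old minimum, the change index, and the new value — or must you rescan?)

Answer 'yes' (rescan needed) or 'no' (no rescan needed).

Answer: no

Derivation:
Old min = -20 at index 5
Change at index 2: 14 -> -2
Index 2 was NOT the min. New min = min(-20, -2). No rescan of other elements needed.
Needs rescan: no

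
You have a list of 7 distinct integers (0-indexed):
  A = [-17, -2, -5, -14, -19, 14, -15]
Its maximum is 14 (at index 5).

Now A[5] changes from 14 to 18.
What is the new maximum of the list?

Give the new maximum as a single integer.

Old max = 14 (at index 5)
Change: A[5] 14 -> 18
Changed element WAS the max -> may need rescan.
  Max of remaining elements: -2
  New max = max(18, -2) = 18

Answer: 18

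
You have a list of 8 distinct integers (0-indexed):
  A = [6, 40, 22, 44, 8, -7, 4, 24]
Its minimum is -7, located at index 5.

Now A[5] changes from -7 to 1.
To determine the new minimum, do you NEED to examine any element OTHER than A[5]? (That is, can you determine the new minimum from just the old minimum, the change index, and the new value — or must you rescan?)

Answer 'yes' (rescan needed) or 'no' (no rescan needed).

Answer: yes

Derivation:
Old min = -7 at index 5
Change at index 5: -7 -> 1
Index 5 WAS the min and new value 1 > old min -7. Must rescan other elements to find the new min.
Needs rescan: yes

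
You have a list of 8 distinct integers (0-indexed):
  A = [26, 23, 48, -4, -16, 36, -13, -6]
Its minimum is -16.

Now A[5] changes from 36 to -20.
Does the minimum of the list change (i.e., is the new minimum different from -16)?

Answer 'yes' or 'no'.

Answer: yes

Derivation:
Old min = -16
Change: A[5] 36 -> -20
Changed element was NOT the min; min changes only if -20 < -16.
New min = -20; changed? yes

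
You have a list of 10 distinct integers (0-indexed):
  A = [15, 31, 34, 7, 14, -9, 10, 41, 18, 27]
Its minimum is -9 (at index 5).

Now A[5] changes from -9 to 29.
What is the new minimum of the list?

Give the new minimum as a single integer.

Old min = -9 (at index 5)
Change: A[5] -9 -> 29
Changed element WAS the min. Need to check: is 29 still <= all others?
  Min of remaining elements: 7
  New min = min(29, 7) = 7

Answer: 7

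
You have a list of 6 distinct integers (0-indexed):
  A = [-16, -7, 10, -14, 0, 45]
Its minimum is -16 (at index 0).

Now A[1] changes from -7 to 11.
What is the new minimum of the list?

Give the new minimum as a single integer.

Old min = -16 (at index 0)
Change: A[1] -7 -> 11
Changed element was NOT the old min.
  New min = min(old_min, new_val) = min(-16, 11) = -16

Answer: -16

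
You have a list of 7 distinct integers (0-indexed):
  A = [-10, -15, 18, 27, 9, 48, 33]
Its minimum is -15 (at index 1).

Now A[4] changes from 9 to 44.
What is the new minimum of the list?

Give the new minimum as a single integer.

Old min = -15 (at index 1)
Change: A[4] 9 -> 44
Changed element was NOT the old min.
  New min = min(old_min, new_val) = min(-15, 44) = -15

Answer: -15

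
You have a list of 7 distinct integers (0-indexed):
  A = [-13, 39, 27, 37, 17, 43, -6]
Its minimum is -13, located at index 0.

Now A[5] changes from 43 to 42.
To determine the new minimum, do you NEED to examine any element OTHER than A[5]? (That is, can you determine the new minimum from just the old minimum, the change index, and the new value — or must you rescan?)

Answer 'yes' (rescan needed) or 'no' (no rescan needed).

Old min = -13 at index 0
Change at index 5: 43 -> 42
Index 5 was NOT the min. New min = min(-13, 42). No rescan of other elements needed.
Needs rescan: no

Answer: no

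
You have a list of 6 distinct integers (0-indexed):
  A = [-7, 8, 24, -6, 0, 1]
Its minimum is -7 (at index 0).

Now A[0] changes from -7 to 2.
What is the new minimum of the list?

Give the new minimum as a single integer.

Old min = -7 (at index 0)
Change: A[0] -7 -> 2
Changed element WAS the min. Need to check: is 2 still <= all others?
  Min of remaining elements: -6
  New min = min(2, -6) = -6

Answer: -6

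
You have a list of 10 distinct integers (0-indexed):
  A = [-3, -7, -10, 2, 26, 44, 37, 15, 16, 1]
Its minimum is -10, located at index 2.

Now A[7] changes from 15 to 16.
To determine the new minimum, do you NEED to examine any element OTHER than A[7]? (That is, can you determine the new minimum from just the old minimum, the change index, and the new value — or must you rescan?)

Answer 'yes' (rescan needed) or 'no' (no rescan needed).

Old min = -10 at index 2
Change at index 7: 15 -> 16
Index 7 was NOT the min. New min = min(-10, 16). No rescan of other elements needed.
Needs rescan: no

Answer: no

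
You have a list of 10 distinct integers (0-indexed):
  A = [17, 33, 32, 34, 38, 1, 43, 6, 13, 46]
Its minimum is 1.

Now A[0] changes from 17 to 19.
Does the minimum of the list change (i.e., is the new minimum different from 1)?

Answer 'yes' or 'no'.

Old min = 1
Change: A[0] 17 -> 19
Changed element was NOT the min; min changes only if 19 < 1.
New min = 1; changed? no

Answer: no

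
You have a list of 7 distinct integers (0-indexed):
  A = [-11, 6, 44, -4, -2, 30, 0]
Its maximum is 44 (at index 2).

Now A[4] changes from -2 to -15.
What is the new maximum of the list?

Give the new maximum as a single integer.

Answer: 44

Derivation:
Old max = 44 (at index 2)
Change: A[4] -2 -> -15
Changed element was NOT the old max.
  New max = max(old_max, new_val) = max(44, -15) = 44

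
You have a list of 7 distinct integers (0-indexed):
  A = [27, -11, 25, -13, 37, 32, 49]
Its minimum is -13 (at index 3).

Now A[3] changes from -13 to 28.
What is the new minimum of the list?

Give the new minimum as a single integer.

Old min = -13 (at index 3)
Change: A[3] -13 -> 28
Changed element WAS the min. Need to check: is 28 still <= all others?
  Min of remaining elements: -11
  New min = min(28, -11) = -11

Answer: -11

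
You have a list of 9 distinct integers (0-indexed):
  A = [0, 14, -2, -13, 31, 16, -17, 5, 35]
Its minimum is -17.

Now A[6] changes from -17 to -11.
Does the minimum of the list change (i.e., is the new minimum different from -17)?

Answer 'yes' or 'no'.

Old min = -17
Change: A[6] -17 -> -11
Changed element was the min; new min must be rechecked.
New min = -13; changed? yes

Answer: yes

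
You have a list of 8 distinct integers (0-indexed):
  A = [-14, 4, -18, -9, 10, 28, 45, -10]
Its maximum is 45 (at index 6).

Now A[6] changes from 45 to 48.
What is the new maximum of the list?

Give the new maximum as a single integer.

Old max = 45 (at index 6)
Change: A[6] 45 -> 48
Changed element WAS the max -> may need rescan.
  Max of remaining elements: 28
  New max = max(48, 28) = 48

Answer: 48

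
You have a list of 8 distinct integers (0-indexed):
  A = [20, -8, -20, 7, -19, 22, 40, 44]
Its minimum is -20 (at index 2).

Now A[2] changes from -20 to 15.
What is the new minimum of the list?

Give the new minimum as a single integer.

Answer: -19

Derivation:
Old min = -20 (at index 2)
Change: A[2] -20 -> 15
Changed element WAS the min. Need to check: is 15 still <= all others?
  Min of remaining elements: -19
  New min = min(15, -19) = -19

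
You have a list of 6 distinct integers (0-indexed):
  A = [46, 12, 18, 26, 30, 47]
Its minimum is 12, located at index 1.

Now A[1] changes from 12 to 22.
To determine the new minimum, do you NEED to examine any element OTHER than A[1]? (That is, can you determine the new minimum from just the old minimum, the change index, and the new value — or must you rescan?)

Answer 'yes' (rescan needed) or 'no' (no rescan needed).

Answer: yes

Derivation:
Old min = 12 at index 1
Change at index 1: 12 -> 22
Index 1 WAS the min and new value 22 > old min 12. Must rescan other elements to find the new min.
Needs rescan: yes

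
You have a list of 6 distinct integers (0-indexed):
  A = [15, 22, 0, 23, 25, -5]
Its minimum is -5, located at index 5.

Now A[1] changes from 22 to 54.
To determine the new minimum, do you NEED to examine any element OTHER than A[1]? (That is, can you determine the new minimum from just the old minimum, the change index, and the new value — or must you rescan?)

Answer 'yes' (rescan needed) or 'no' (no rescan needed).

Old min = -5 at index 5
Change at index 1: 22 -> 54
Index 1 was NOT the min. New min = min(-5, 54). No rescan of other elements needed.
Needs rescan: no

Answer: no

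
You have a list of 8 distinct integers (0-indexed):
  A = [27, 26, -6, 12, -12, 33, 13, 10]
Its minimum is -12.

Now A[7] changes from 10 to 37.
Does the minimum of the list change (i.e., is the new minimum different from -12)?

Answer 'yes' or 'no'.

Answer: no

Derivation:
Old min = -12
Change: A[7] 10 -> 37
Changed element was NOT the min; min changes only if 37 < -12.
New min = -12; changed? no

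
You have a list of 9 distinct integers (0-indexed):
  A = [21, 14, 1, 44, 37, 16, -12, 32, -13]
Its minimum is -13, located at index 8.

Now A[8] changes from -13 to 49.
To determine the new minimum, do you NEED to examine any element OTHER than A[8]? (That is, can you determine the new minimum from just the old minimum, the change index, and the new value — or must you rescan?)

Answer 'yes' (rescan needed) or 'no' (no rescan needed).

Old min = -13 at index 8
Change at index 8: -13 -> 49
Index 8 WAS the min and new value 49 > old min -13. Must rescan other elements to find the new min.
Needs rescan: yes

Answer: yes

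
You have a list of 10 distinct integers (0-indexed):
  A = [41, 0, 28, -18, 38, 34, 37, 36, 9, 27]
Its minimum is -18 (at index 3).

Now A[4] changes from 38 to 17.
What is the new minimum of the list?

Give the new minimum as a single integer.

Answer: -18

Derivation:
Old min = -18 (at index 3)
Change: A[4] 38 -> 17
Changed element was NOT the old min.
  New min = min(old_min, new_val) = min(-18, 17) = -18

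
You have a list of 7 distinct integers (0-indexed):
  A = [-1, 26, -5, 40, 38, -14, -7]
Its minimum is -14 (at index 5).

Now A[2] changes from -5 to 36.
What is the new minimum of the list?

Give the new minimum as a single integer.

Old min = -14 (at index 5)
Change: A[2] -5 -> 36
Changed element was NOT the old min.
  New min = min(old_min, new_val) = min(-14, 36) = -14

Answer: -14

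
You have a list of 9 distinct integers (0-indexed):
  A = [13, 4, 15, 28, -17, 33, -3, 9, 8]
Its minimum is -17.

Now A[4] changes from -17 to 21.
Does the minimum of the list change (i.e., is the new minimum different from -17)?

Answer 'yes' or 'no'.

Old min = -17
Change: A[4] -17 -> 21
Changed element was the min; new min must be rechecked.
New min = -3; changed? yes

Answer: yes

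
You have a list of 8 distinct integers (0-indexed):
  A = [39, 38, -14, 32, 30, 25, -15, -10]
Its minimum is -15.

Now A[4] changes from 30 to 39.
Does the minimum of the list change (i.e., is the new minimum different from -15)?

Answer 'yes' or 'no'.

Answer: no

Derivation:
Old min = -15
Change: A[4] 30 -> 39
Changed element was NOT the min; min changes only if 39 < -15.
New min = -15; changed? no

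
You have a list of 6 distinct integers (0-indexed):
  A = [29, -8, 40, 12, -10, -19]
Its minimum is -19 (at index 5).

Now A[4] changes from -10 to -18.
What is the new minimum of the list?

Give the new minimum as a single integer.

Old min = -19 (at index 5)
Change: A[4] -10 -> -18
Changed element was NOT the old min.
  New min = min(old_min, new_val) = min(-19, -18) = -19

Answer: -19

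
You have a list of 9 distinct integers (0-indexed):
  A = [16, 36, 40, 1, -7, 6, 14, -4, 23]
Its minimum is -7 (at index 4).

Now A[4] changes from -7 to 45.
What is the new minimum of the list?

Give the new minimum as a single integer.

Answer: -4

Derivation:
Old min = -7 (at index 4)
Change: A[4] -7 -> 45
Changed element WAS the min. Need to check: is 45 still <= all others?
  Min of remaining elements: -4
  New min = min(45, -4) = -4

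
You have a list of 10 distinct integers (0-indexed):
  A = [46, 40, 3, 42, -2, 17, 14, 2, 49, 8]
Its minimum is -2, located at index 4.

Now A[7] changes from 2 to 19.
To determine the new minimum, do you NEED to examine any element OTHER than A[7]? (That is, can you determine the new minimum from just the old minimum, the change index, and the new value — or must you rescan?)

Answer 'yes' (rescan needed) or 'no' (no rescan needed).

Answer: no

Derivation:
Old min = -2 at index 4
Change at index 7: 2 -> 19
Index 7 was NOT the min. New min = min(-2, 19). No rescan of other elements needed.
Needs rescan: no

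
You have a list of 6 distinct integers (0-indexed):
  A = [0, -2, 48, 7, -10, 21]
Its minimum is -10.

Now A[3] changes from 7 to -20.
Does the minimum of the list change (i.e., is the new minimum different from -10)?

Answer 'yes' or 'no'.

Answer: yes

Derivation:
Old min = -10
Change: A[3] 7 -> -20
Changed element was NOT the min; min changes only if -20 < -10.
New min = -20; changed? yes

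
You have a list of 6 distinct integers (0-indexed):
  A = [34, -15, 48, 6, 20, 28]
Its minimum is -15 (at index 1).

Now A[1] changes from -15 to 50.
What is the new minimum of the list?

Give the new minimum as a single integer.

Old min = -15 (at index 1)
Change: A[1] -15 -> 50
Changed element WAS the min. Need to check: is 50 still <= all others?
  Min of remaining elements: 6
  New min = min(50, 6) = 6

Answer: 6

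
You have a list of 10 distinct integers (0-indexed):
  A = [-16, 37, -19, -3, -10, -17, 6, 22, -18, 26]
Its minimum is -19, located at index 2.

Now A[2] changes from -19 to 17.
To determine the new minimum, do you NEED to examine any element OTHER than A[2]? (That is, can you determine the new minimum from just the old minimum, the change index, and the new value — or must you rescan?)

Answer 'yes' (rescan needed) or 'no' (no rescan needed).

Old min = -19 at index 2
Change at index 2: -19 -> 17
Index 2 WAS the min and new value 17 > old min -19. Must rescan other elements to find the new min.
Needs rescan: yes

Answer: yes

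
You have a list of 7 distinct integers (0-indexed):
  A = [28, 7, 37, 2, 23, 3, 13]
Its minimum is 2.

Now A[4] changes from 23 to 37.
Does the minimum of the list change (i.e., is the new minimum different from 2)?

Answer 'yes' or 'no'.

Old min = 2
Change: A[4] 23 -> 37
Changed element was NOT the min; min changes only if 37 < 2.
New min = 2; changed? no

Answer: no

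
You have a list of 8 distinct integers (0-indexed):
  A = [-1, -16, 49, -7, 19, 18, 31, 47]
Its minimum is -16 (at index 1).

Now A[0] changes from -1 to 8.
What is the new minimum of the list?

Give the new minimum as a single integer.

Answer: -16

Derivation:
Old min = -16 (at index 1)
Change: A[0] -1 -> 8
Changed element was NOT the old min.
  New min = min(old_min, new_val) = min(-16, 8) = -16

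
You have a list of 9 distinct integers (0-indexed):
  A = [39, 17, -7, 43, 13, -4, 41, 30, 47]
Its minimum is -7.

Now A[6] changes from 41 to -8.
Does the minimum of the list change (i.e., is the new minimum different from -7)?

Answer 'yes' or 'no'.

Old min = -7
Change: A[6] 41 -> -8
Changed element was NOT the min; min changes only if -8 < -7.
New min = -8; changed? yes

Answer: yes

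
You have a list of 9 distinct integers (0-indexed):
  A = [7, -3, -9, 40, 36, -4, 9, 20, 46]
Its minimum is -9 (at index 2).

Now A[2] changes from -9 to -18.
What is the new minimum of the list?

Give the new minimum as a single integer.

Answer: -18

Derivation:
Old min = -9 (at index 2)
Change: A[2] -9 -> -18
Changed element WAS the min. Need to check: is -18 still <= all others?
  Min of remaining elements: -4
  New min = min(-18, -4) = -18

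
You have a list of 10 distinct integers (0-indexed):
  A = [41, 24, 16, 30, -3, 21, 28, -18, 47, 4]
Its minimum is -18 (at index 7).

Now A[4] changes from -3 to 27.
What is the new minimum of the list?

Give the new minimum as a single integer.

Answer: -18

Derivation:
Old min = -18 (at index 7)
Change: A[4] -3 -> 27
Changed element was NOT the old min.
  New min = min(old_min, new_val) = min(-18, 27) = -18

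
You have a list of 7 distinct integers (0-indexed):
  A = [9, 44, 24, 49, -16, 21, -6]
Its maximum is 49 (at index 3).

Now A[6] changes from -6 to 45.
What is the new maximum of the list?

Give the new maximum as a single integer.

Answer: 49

Derivation:
Old max = 49 (at index 3)
Change: A[6] -6 -> 45
Changed element was NOT the old max.
  New max = max(old_max, new_val) = max(49, 45) = 49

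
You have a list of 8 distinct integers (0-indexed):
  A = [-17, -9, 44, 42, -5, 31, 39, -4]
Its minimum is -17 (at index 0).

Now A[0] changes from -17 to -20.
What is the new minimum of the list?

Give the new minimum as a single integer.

Old min = -17 (at index 0)
Change: A[0] -17 -> -20
Changed element WAS the min. Need to check: is -20 still <= all others?
  Min of remaining elements: -9
  New min = min(-20, -9) = -20

Answer: -20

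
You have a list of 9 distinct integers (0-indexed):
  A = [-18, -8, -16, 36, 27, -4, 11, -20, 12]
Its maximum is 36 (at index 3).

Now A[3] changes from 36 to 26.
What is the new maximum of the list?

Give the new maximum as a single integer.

Old max = 36 (at index 3)
Change: A[3] 36 -> 26
Changed element WAS the max -> may need rescan.
  Max of remaining elements: 27
  New max = max(26, 27) = 27

Answer: 27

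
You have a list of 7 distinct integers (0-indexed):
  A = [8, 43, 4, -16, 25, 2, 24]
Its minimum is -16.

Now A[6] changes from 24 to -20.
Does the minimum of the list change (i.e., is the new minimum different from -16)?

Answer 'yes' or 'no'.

Old min = -16
Change: A[6] 24 -> -20
Changed element was NOT the min; min changes only if -20 < -16.
New min = -20; changed? yes

Answer: yes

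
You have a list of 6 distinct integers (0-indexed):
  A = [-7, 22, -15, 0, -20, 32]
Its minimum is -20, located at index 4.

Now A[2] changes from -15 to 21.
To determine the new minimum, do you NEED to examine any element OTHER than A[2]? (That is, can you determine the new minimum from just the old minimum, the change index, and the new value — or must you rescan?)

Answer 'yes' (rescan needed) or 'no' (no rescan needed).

Answer: no

Derivation:
Old min = -20 at index 4
Change at index 2: -15 -> 21
Index 2 was NOT the min. New min = min(-20, 21). No rescan of other elements needed.
Needs rescan: no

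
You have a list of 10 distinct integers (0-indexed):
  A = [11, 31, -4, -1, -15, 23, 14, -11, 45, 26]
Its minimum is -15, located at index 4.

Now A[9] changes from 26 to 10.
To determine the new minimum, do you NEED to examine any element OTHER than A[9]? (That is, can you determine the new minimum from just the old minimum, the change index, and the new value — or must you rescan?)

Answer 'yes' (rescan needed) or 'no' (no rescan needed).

Answer: no

Derivation:
Old min = -15 at index 4
Change at index 9: 26 -> 10
Index 9 was NOT the min. New min = min(-15, 10). No rescan of other elements needed.
Needs rescan: no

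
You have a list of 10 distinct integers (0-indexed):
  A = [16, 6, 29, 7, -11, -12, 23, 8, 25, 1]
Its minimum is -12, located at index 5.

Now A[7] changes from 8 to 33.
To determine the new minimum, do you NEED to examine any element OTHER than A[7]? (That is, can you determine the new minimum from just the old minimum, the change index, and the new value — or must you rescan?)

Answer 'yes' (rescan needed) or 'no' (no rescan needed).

Answer: no

Derivation:
Old min = -12 at index 5
Change at index 7: 8 -> 33
Index 7 was NOT the min. New min = min(-12, 33). No rescan of other elements needed.
Needs rescan: no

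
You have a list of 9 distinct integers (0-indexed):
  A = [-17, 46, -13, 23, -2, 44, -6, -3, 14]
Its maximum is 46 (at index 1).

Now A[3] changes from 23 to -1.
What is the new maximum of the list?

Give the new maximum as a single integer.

Answer: 46

Derivation:
Old max = 46 (at index 1)
Change: A[3] 23 -> -1
Changed element was NOT the old max.
  New max = max(old_max, new_val) = max(46, -1) = 46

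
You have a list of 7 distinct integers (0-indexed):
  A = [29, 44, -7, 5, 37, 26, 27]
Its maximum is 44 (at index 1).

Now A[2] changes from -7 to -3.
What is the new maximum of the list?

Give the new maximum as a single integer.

Answer: 44

Derivation:
Old max = 44 (at index 1)
Change: A[2] -7 -> -3
Changed element was NOT the old max.
  New max = max(old_max, new_val) = max(44, -3) = 44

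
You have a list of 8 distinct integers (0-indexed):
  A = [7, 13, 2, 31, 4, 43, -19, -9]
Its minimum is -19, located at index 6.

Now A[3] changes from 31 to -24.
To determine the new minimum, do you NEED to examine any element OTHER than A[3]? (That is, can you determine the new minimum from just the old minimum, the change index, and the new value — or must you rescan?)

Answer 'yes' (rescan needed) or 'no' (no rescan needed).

Old min = -19 at index 6
Change at index 3: 31 -> -24
Index 3 was NOT the min. New min = min(-19, -24). No rescan of other elements needed.
Needs rescan: no

Answer: no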